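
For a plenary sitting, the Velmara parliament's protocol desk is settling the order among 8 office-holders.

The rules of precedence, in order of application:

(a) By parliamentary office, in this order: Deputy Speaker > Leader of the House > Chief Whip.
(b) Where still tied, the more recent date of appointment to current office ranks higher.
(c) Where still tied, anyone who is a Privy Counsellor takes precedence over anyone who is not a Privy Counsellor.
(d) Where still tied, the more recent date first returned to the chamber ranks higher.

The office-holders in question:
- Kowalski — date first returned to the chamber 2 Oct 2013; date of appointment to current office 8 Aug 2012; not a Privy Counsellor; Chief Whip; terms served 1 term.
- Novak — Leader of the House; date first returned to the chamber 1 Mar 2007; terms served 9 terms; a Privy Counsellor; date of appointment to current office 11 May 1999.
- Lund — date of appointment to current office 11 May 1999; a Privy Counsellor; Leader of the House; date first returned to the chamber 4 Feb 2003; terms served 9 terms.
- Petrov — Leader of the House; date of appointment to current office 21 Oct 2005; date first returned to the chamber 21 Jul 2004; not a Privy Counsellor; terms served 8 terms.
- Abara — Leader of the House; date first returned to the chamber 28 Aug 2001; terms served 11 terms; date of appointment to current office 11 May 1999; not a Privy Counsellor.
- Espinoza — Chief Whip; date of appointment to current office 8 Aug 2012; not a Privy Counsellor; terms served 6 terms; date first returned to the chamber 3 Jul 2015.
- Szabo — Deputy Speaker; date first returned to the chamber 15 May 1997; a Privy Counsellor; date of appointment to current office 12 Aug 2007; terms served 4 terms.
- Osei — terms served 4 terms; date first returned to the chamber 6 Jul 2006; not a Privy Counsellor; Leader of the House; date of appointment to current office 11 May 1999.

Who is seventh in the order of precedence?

By parliamentary office: Szabo (Deputy Speaker); then Petrov, Novak, Lund, Osei and Abara (Leader of the House); then Espinoza and Kowalski (Chief Whip).
Among Petrov, Novak, Lund, Osei and Abara, by date of appointment to current office (later first): Petrov (21 Oct 2005) before Novak, Lund, Osei and Abara (11 May 1999).
Among Novak, Lund, Osei and Abara, a Privy Counsellor before not a Privy Counsellor: Novak and Lund (a Privy Counsellor) before Osei and Abara (not a Privy Counsellor).
Among Novak and Lund, by date first returned to the chamber (later first): Novak (1 Mar 2007) before Lund (4 Feb 2003).
Among Osei and Abara, by date first returned to the chamber (later first): Osei (6 Jul 2006) before Abara (28 Aug 2001).
Espinoza and Kowalski both have date of appointment to current office 8 Aug 2012, so the next rule applies.
Espinoza and Kowalski are each not a Privy Counsellor, so the next rule applies.
Among Espinoza and Kowalski, by date first returned to the chamber (later first): Espinoza (3 Jul 2015) before Kowalski (2 Oct 2013).
Order: Szabo, Petrov, Novak, Lund, Osei, Abara, Espinoza, Kowalski.

Espinoza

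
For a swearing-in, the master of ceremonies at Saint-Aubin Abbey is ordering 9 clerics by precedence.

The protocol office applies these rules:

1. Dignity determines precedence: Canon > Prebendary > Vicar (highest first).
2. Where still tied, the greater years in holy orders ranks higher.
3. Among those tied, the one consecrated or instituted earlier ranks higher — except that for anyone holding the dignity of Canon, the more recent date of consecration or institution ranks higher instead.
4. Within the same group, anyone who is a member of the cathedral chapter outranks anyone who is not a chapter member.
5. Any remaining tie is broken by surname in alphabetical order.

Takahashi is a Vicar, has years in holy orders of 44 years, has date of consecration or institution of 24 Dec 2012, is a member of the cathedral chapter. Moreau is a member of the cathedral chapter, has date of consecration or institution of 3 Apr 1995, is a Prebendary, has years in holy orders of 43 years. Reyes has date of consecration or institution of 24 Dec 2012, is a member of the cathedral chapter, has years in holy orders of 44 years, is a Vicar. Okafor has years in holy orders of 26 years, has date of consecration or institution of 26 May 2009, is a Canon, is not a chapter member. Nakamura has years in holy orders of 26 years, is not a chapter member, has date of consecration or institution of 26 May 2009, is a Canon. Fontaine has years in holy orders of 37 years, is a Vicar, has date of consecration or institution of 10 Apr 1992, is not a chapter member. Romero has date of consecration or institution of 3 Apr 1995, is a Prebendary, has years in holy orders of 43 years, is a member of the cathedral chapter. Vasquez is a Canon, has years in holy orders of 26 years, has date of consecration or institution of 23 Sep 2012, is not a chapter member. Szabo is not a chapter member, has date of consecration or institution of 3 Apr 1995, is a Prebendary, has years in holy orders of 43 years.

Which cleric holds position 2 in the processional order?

By dignity: Vasquez, Nakamura and Okafor (Canon); then Moreau, Romero and Szabo (Prebendary); then Reyes, Takahashi and Fontaine (Vicar).
Vasquez, Nakamura and Okafor all have years in holy orders 26 years, so the next rule applies.
Among Vasquez, Nakamura and Okafor, by date of consecration or institution (later first) (reversed rule for this group): Vasquez (23 Sep 2012) before Nakamura and Okafor (26 May 2009).
Nakamura and Okafor are each not a chapter member, so the next rule applies.
Among Nakamura and Okafor, alphabetically by surname: Nakamura before Okafor.
Moreau, Romero and Szabo all have years in holy orders 43 years, so the next rule applies.
Moreau, Romero and Szabo all have date of consecration or institution 3 Apr 1995, so the next rule applies.
Among Moreau, Romero and Szabo, a member of the cathedral chapter before not a chapter member: Moreau and Romero (a member of the cathedral chapter) before Szabo (not a chapter member).
Among Moreau and Romero, alphabetically by surname: Moreau before Romero.
Among Reyes, Takahashi and Fontaine, by years in holy orders (higher first): Reyes and Takahashi (44 years) before Fontaine (37 years).
Reyes and Takahashi both have date of consecration or institution 24 Dec 2012, so the next rule applies.
Reyes and Takahashi are each a member of the cathedral chapter, so the next rule applies.
Among Reyes and Takahashi, alphabetically by surname: Reyes before Takahashi.
Order: Vasquez, Nakamura, Okafor, Moreau, Romero, Szabo, Reyes, Takahashi, Fontaine.

Nakamura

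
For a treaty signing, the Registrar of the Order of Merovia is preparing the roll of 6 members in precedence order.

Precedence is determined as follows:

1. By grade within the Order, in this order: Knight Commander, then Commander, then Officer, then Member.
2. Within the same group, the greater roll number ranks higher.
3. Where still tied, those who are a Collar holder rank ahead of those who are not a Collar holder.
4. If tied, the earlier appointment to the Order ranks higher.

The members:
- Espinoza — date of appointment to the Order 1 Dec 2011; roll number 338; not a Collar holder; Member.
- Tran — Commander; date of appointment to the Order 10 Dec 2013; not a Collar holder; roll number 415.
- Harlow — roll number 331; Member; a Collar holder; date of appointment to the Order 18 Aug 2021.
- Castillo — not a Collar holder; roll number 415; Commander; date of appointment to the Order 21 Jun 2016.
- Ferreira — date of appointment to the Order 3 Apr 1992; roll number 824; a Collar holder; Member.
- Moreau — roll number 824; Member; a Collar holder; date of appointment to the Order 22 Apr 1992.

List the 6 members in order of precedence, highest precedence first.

By grade within the Order: Tran and Castillo (Commander); then Ferreira, Moreau, Espinoza and Harlow (Member).
Tran and Castillo both have roll number 415, so the next rule applies.
Tran and Castillo are each not a Collar holder, so the next rule applies.
Among Tran and Castillo, by date of appointment to the Order (earlier first): Tran (10 Dec 2013) before Castillo (21 Jun 2016).
Among Ferreira, Moreau, Espinoza and Harlow, by roll number (higher first): Ferreira and Moreau (824) before Espinoza (338) before Harlow (331).
Ferreira and Moreau are each a Collar holder, so the next rule applies.
Among Ferreira and Moreau, by date of appointment to the Order (earlier first): Ferreira (3 Apr 1992) before Moreau (22 Apr 1992).
Full order: Tran, Castillo, Ferreira, Moreau, Espinoza, Harlow.

Tran, Castillo, Ferreira, Moreau, Espinoza, Harlow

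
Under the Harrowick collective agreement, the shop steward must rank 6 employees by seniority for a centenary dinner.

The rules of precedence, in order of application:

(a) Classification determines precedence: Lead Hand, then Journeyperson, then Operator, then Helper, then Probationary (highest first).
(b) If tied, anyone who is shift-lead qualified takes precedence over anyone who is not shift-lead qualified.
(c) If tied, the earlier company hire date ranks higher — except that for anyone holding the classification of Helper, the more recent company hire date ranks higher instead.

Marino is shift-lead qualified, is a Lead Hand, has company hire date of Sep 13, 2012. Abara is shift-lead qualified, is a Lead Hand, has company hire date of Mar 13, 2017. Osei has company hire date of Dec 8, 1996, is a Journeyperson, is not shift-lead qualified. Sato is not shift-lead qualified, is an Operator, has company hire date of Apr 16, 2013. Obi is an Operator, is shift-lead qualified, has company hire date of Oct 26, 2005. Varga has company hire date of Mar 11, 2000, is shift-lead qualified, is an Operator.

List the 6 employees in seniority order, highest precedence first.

Marino, Abara, Osei, Varga, Obi, Sato

By classification: Marino and Abara (Lead Hand); then Osei (Journeyperson); then Varga, Obi and Sato (Operator).
Marino and Abara are each shift-lead qualified, so the next rule applies.
Among Marino and Abara, by company hire date (earlier first): Marino (Sep 13, 2012) before Abara (Mar 13, 2017).
Among Varga, Obi and Sato, shift-lead qualified before not shift-lead qualified: Varga and Obi (shift-lead qualified) before Sato (not shift-lead qualified).
Among Varga and Obi, by company hire date (earlier first): Varga (Mar 11, 2000) before Obi (Oct 26, 2005).
Full order: Marino, Abara, Osei, Varga, Obi, Sato.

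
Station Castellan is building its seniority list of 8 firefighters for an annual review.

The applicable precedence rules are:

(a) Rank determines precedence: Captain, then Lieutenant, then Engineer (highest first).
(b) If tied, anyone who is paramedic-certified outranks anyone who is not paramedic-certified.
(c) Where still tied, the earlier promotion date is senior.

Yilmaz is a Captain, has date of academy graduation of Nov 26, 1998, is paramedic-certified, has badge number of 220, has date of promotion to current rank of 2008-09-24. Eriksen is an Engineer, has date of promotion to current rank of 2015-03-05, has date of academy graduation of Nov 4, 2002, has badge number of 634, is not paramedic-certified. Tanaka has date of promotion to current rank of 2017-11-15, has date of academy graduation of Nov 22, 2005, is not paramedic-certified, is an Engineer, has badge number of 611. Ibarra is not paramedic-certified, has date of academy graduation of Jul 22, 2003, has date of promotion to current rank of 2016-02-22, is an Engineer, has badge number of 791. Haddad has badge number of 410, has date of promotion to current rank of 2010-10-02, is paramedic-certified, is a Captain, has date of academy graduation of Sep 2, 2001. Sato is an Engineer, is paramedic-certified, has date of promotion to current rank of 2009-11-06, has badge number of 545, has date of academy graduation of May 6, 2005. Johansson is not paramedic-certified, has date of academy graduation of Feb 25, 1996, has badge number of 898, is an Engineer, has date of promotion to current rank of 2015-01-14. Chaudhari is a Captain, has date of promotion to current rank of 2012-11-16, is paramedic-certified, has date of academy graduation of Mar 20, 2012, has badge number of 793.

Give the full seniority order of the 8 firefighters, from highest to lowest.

By rank: Yilmaz, Haddad and Chaudhari (Captain); then Sato, Johansson, Eriksen, Ibarra and Tanaka (Engineer).
Yilmaz, Haddad and Chaudhari are each paramedic-certified, so the next rule applies.
Among Yilmaz, Haddad and Chaudhari, by date of promotion to current rank (earlier first): Yilmaz (2008-09-24) before Haddad (2010-10-02) before Chaudhari (2012-11-16).
Among Sato, Johansson, Eriksen, Ibarra and Tanaka, paramedic-certified before not paramedic-certified: Sato (paramedic-certified) before Johansson, Eriksen, Ibarra and Tanaka (not paramedic-certified).
Among Johansson, Eriksen, Ibarra and Tanaka, by date of promotion to current rank (earlier first): Johansson (2015-01-14) before Eriksen (2015-03-05) before Ibarra (2016-02-22) before Tanaka (2017-11-15).
Full order: Yilmaz, Haddad, Chaudhari, Sato, Johansson, Eriksen, Ibarra, Tanaka.

Yilmaz, Haddad, Chaudhari, Sato, Johansson, Eriksen, Ibarra, Tanaka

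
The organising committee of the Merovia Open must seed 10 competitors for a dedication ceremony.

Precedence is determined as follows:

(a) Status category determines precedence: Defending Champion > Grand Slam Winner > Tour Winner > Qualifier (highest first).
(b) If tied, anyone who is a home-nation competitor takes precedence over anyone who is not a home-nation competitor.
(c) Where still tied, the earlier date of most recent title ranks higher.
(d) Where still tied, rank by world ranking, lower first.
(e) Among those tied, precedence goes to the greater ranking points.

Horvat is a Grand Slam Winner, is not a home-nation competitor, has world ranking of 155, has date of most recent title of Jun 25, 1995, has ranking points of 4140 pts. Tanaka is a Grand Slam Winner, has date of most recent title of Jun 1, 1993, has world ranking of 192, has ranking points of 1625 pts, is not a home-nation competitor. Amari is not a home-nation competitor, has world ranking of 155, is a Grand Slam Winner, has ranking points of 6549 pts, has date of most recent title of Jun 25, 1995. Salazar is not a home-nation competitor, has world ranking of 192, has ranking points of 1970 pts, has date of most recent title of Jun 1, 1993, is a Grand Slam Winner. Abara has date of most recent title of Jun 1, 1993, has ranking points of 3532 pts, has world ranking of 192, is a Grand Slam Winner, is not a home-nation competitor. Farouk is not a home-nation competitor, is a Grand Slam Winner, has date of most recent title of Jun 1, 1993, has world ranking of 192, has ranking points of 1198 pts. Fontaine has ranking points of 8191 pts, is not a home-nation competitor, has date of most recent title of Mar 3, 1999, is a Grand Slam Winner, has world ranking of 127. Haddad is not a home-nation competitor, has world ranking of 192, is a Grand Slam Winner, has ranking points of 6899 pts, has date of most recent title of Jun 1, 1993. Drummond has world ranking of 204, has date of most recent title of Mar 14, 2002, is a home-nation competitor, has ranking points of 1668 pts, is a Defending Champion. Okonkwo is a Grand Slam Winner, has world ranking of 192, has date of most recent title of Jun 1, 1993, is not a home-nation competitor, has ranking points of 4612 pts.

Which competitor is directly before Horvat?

By status category: Drummond (Defending Champion); then Haddad, Okonkwo, Abara, Salazar, Tanaka, Farouk, Amari, Horvat and Fontaine (Grand Slam Winner).
Haddad, Okonkwo, Abara, Salazar, Tanaka, Farouk, Amari, Horvat and Fontaine are each not a home-nation competitor, so the next rule applies.
Among Haddad, Okonkwo, Abara, Salazar, Tanaka, Farouk, Amari, Horvat and Fontaine, by date of most recent title (earlier first): Haddad, Okonkwo, Abara, Salazar, Tanaka and Farouk (Jun 1, 1993) before Amari and Horvat (Jun 25, 1995) before Fontaine (Mar 3, 1999).
Haddad, Okonkwo, Abara, Salazar, Tanaka and Farouk all have world ranking 192, so the next rule applies.
Among Haddad, Okonkwo, Abara, Salazar, Tanaka and Farouk, by ranking points (higher first): Haddad (6899 pts) before Okonkwo (4612 pts) before Abara (3532 pts) before Salazar (1970 pts) before Tanaka (1625 pts) before Farouk (1198 pts).
Amari and Horvat both have world ranking 155, so the next rule applies.
Among Amari and Horvat, by ranking points (higher first): Amari (6549 pts) before Horvat (4140 pts).
Order: Drummond, Haddad, Okonkwo, Abara, Salazar, Tanaka, Farouk, Amari, Horvat, Fontaine.

Amari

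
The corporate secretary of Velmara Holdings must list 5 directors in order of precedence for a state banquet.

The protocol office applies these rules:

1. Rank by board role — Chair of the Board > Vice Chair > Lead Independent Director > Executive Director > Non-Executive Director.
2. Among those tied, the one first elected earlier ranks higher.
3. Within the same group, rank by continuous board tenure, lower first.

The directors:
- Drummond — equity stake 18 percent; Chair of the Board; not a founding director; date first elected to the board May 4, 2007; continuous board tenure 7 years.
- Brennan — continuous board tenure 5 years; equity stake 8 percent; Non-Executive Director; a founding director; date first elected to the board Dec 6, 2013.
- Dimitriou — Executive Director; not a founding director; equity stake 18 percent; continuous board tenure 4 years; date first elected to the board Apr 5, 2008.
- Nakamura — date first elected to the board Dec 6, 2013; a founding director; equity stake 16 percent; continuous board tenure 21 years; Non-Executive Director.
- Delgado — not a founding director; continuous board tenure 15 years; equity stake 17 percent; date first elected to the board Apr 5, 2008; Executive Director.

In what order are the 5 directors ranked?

Drummond, Dimitriou, Delgado, Brennan, Nakamura

By board role: Drummond (Chair of the Board); then Dimitriou and Delgado (Executive Director); then Brennan and Nakamura (Non-Executive Director).
Dimitriou and Delgado both have date first elected to the board Apr 5, 2008, so the next rule applies.
Among Dimitriou and Delgado, by continuous board tenure (lower first): Dimitriou (4 years) before Delgado (15 years).
Brennan and Nakamura both have date first elected to the board Dec 6, 2013, so the next rule applies.
Among Brennan and Nakamura, by continuous board tenure (lower first): Brennan (5 years) before Nakamura (21 years).
Full order: Drummond, Dimitriou, Delgado, Brennan, Nakamura.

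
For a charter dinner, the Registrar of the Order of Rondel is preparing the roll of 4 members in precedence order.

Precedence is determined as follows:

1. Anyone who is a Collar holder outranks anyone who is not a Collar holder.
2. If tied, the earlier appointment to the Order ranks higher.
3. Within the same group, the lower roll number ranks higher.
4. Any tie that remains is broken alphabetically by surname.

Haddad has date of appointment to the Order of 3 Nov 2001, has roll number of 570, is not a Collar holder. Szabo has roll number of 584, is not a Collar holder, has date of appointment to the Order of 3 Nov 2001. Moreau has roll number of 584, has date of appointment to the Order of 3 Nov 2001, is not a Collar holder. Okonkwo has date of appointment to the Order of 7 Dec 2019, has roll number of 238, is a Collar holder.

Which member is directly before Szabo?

Moreau

By the first rule: Okonkwo (a Collar holder); then Haddad, Moreau and Szabo (each not a Collar holder).
Haddad, Moreau and Szabo all have date of appointment to the Order 3 Nov 2001, so the next rule applies.
Among Haddad, Moreau and Szabo, by roll number (lower first): Haddad (570) before Moreau and Szabo (584).
Among Moreau and Szabo, alphabetically by surname: Moreau before Szabo.
Order: Okonkwo, Haddad, Moreau, Szabo.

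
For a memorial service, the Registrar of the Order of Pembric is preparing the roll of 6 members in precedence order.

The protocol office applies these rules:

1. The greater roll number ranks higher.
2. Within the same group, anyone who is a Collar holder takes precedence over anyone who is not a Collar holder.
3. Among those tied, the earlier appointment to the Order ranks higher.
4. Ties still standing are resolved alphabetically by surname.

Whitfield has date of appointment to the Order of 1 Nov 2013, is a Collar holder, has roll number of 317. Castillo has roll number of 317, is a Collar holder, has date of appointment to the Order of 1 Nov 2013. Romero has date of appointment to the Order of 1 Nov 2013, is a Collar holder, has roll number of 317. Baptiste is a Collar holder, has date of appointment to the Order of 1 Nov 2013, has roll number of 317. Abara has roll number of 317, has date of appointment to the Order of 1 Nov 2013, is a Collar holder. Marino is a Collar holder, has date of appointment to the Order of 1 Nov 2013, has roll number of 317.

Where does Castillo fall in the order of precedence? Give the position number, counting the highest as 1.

By roll number (higher first): Abara, Baptiste, Castillo, Marino, Romero and Whitfield (each 317).
Abara, Baptiste, Castillo, Marino, Romero and Whitfield are each a Collar holder, so the next rule applies.
Abara, Baptiste, Castillo, Marino, Romero and Whitfield all have date of appointment to the Order 1 Nov 2013, so the next rule applies.
Among Abara, Baptiste, Castillo, Marino, Romero and Whitfield, alphabetically by surname: Abara before Baptiste before Castillo before Marino before Romero before Whitfield.
Order: Abara, Baptiste, Castillo, Marino, Romero, Whitfield. So position 3.

3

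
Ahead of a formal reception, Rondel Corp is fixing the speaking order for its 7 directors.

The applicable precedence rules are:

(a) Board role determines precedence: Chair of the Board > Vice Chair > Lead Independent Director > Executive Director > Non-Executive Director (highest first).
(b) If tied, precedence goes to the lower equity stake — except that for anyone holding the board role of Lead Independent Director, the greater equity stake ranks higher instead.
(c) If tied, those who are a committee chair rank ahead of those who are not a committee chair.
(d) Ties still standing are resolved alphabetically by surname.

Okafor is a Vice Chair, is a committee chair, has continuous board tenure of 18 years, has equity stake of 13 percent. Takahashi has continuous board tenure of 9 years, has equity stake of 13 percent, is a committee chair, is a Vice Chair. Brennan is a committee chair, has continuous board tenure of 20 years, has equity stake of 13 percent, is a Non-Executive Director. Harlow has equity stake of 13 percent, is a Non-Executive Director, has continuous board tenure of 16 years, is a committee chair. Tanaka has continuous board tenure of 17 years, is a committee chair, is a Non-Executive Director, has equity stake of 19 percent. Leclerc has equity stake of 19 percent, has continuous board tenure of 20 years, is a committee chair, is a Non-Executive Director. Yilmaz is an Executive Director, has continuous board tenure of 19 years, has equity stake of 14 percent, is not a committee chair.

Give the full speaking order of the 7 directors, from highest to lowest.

By board role: Okafor and Takahashi (Vice Chair); then Yilmaz (Executive Director); then Brennan, Harlow, Leclerc and Tanaka (Non-Executive Director).
Okafor and Takahashi both have equity stake 13 percent, so the next rule applies.
Okafor and Takahashi are each a committee chair, so the next rule applies.
Among Okafor and Takahashi, alphabetically by surname: Okafor before Takahashi.
Among Brennan, Harlow, Leclerc and Tanaka, by equity stake (lower first): Brennan and Harlow (13 percent) before Leclerc and Tanaka (19 percent).
Brennan and Harlow are each a committee chair, so the next rule applies.
Among Brennan and Harlow, alphabetically by surname: Brennan before Harlow.
Leclerc and Tanaka are each a committee chair, so the next rule applies.
Among Leclerc and Tanaka, alphabetically by surname: Leclerc before Tanaka.
Full order: Okafor, Takahashi, Yilmaz, Brennan, Harlow, Leclerc, Tanaka.

Okafor, Takahashi, Yilmaz, Brennan, Harlow, Leclerc, Tanaka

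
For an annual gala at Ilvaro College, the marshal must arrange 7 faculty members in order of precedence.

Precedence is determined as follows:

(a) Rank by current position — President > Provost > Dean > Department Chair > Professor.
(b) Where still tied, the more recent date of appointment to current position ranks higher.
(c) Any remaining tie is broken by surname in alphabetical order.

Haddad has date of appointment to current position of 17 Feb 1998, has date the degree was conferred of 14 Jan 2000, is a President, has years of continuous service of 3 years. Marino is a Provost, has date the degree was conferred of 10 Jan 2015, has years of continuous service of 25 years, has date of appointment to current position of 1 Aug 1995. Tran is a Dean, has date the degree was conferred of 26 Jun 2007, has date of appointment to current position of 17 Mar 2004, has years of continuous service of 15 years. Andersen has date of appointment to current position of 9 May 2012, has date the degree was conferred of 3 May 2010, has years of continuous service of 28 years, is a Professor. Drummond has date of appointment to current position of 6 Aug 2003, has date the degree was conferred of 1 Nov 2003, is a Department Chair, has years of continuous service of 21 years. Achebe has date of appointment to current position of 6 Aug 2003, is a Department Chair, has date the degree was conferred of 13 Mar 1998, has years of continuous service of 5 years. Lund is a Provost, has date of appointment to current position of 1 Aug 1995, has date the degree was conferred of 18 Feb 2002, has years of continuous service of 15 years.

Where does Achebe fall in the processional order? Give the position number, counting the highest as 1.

By current position: Haddad (President); then Lund and Marino (Provost); then Tran (Dean); then Achebe and Drummond (Department Chair); then Andersen (Professor).
Lund and Marino both have date of appointment to current position 1 Aug 1995, so the next rule applies.
Among Lund and Marino, alphabetically by surname: Lund before Marino.
Achebe and Drummond both have date of appointment to current position 6 Aug 2003, so the next rule applies.
Among Achebe and Drummond, alphabetically by surname: Achebe before Drummond.
Order: Haddad, Lund, Marino, Tran, Achebe, Drummond, Andersen. So position 5.

5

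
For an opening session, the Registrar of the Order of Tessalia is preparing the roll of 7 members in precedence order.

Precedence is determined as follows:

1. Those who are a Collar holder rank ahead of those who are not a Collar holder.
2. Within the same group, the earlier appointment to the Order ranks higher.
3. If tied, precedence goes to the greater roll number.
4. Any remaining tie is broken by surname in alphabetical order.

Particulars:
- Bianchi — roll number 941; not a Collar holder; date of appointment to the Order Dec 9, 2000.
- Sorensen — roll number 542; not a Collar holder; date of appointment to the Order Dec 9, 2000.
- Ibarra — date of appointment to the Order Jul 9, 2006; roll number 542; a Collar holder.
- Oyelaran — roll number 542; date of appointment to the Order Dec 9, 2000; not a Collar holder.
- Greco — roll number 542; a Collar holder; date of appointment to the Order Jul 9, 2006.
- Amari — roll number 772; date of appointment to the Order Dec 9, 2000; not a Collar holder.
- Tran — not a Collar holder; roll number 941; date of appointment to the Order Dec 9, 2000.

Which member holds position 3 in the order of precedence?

By the first rule: Greco and Ibarra (both a Collar holder); then Bianchi, Tran, Amari, Oyelaran and Sorensen (each not a Collar holder).
Greco and Ibarra both have date of appointment to the Order Jul 9, 2006, so the next rule applies.
Greco and Ibarra both have roll number 542, so the next rule applies.
Among Greco and Ibarra, alphabetically by surname: Greco before Ibarra.
Bianchi, Tran, Amari, Oyelaran and Sorensen all have date of appointment to the Order Dec 9, 2000, so the next rule applies.
Among Bianchi, Tran, Amari, Oyelaran and Sorensen, by roll number (higher first): Bianchi and Tran (941) before Amari (772) before Oyelaran and Sorensen (542).
Among Bianchi and Tran, alphabetically by surname: Bianchi before Tran.
Among Oyelaran and Sorensen, alphabetically by surname: Oyelaran before Sorensen.
Order: Greco, Ibarra, Bianchi, Tran, Amari, Oyelaran, Sorensen.

Bianchi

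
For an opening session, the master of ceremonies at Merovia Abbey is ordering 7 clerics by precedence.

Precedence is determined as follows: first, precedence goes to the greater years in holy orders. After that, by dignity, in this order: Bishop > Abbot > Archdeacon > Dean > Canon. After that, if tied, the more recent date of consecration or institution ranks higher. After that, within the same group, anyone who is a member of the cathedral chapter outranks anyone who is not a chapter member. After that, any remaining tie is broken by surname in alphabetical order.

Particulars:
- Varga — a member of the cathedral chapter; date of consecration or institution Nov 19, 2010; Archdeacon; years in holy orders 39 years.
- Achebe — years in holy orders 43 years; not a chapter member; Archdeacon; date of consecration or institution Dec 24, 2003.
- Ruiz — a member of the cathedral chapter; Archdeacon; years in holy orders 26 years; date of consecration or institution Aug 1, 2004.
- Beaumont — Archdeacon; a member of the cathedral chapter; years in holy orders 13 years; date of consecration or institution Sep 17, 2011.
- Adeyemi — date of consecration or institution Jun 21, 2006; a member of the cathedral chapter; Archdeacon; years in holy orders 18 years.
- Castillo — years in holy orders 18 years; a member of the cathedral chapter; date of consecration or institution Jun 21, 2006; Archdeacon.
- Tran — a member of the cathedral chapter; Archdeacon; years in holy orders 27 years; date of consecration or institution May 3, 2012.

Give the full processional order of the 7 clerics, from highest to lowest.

Achebe, Varga, Tran, Ruiz, Adeyemi, Castillo, Beaumont

By years in holy orders (higher first): Achebe (43 years); then Varga (39 years); then Tran (27 years); then Ruiz (26 years); then Adeyemi and Castillo (both 18 years); then Beaumont (13 years).
Adeyemi and Castillo are each Archdeacon, so the next rule applies.
Adeyemi and Castillo both have date of consecration or institution Jun 21, 2006, so the next rule applies.
Adeyemi and Castillo are each a member of the cathedral chapter, so the next rule applies.
Among Adeyemi and Castillo, alphabetically by surname: Adeyemi before Castillo.
Full order: Achebe, Varga, Tran, Ruiz, Adeyemi, Castillo, Beaumont.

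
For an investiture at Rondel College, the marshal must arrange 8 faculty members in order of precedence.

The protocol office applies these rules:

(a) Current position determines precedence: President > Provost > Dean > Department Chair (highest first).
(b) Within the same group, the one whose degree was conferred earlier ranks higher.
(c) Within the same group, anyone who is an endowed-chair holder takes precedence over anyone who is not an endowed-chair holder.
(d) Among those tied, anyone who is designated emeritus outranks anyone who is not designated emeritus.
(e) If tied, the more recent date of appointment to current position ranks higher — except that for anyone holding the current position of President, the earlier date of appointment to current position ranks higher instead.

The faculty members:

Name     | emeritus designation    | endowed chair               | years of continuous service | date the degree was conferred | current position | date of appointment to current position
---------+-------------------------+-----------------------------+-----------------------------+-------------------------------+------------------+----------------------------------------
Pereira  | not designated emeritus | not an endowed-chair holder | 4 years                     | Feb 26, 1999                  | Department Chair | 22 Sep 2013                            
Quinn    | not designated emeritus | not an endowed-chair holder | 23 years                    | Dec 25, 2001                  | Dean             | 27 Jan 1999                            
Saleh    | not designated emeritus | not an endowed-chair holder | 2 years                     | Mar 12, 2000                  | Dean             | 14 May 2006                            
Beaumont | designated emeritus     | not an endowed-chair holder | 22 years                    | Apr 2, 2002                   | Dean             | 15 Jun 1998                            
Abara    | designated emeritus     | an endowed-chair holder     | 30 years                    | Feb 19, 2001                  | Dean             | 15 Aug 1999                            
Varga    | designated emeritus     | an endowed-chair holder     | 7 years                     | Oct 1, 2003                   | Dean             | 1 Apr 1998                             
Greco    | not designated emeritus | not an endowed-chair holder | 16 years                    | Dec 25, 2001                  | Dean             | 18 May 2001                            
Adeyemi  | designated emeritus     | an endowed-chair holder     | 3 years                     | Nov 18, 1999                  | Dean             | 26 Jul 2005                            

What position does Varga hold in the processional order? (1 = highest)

By current position: Adeyemi, Saleh, Abara, Greco, Quinn, Beaumont and Varga (Dean); then Pereira (Department Chair).
Among Adeyemi, Saleh, Abara, Greco, Quinn, Beaumont and Varga, by date the degree was conferred (earlier first): Adeyemi (Nov 18, 1999) before Saleh (Mar 12, 2000) before Abara (Feb 19, 2001) before Greco and Quinn (Dec 25, 2001) before Beaumont (Apr 2, 2002) before Varga (Oct 1, 2003).
Greco and Quinn are each not an endowed-chair holder, so the next rule applies.
Greco and Quinn are each not designated emeritus, so the next rule applies.
Among Greco and Quinn, by date of appointment to current position (later first): Greco (18 May 2001) before Quinn (27 Jan 1999).
Order: Adeyemi, Saleh, Abara, Greco, Quinn, Beaumont, Varga, Pereira. So position 7.

7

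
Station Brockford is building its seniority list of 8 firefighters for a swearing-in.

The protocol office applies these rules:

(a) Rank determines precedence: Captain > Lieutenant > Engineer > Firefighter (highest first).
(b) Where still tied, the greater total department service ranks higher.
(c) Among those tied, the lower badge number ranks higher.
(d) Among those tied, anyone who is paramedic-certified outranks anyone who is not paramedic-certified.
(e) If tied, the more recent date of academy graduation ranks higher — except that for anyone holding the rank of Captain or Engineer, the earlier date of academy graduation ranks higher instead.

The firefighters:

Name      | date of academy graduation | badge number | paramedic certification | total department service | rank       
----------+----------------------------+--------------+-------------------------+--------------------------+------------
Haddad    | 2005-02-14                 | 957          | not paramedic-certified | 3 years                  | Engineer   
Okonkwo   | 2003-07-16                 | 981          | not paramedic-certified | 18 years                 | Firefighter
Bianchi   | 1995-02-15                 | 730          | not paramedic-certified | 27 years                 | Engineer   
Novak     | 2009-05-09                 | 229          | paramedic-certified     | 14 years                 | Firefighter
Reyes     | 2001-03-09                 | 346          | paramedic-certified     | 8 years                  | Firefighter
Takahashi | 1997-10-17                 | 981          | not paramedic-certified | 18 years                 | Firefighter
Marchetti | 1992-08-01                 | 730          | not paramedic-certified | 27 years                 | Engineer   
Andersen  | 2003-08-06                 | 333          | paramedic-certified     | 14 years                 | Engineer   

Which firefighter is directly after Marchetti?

Bianchi

By rank: Marchetti, Bianchi, Andersen and Haddad (Engineer); then Okonkwo, Takahashi, Novak and Reyes (Firefighter).
Among Marchetti, Bianchi, Andersen and Haddad, by total department service (higher first): Marchetti and Bianchi (27 years) before Andersen (14 years) before Haddad (3 years).
Marchetti and Bianchi both have badge number 730, so the next rule applies.
Marchetti and Bianchi are each not paramedic-certified, so the next rule applies.
Among Marchetti and Bianchi, by date of academy graduation (earlier first) (reversed rule for this group): Marchetti (1992-08-01) before Bianchi (1995-02-15).
Among Okonkwo, Takahashi, Novak and Reyes, by total department service (higher first): Okonkwo and Takahashi (18 years) before Novak (14 years) before Reyes (8 years).
Okonkwo and Takahashi both have badge number 981, so the next rule applies.
Okonkwo and Takahashi are each not paramedic-certified, so the next rule applies.
Among Okonkwo and Takahashi, by date of academy graduation (later first): Okonkwo (2003-07-16) before Takahashi (1997-10-17).
Order: Marchetti, Bianchi, Andersen, Haddad, Okonkwo, Takahashi, Novak, Reyes.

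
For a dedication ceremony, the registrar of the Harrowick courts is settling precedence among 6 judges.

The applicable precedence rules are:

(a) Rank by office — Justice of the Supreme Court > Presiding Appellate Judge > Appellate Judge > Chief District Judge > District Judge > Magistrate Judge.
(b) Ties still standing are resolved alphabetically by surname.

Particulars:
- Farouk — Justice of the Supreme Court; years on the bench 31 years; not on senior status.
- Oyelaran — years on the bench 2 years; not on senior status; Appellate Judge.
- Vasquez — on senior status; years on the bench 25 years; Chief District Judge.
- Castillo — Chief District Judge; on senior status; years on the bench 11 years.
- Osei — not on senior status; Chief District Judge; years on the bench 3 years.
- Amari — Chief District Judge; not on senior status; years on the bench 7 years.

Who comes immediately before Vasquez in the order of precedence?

By office: Farouk (Justice of the Supreme Court); then Oyelaran (Appellate Judge); then Amari, Castillo, Osei and Vasquez (Chief District Judge).
Among Amari, Castillo, Osei and Vasquez, alphabetically by surname: Amari before Castillo before Osei before Vasquez.
Order: Farouk, Oyelaran, Amari, Castillo, Osei, Vasquez.

Osei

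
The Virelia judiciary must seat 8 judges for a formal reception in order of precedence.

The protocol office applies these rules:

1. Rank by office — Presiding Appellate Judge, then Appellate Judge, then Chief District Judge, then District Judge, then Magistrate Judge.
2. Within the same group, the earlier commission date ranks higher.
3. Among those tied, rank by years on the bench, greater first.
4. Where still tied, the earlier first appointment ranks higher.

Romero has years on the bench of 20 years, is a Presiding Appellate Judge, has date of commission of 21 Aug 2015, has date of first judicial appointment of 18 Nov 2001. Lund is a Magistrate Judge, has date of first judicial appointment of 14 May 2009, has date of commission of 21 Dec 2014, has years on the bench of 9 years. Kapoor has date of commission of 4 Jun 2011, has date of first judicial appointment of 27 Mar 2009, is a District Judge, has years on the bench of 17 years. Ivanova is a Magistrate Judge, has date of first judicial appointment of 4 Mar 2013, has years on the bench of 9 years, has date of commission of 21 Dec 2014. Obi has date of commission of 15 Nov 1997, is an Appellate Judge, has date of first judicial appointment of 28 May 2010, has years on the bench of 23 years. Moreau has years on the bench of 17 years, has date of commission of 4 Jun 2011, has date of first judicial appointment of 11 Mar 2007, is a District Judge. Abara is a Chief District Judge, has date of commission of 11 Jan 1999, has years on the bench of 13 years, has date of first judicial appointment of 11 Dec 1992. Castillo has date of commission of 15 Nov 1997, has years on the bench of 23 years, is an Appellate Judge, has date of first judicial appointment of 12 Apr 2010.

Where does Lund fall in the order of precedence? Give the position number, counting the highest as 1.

By office: Romero (Presiding Appellate Judge); then Castillo and Obi (Appellate Judge); then Abara (Chief District Judge); then Moreau and Kapoor (District Judge); then Lund and Ivanova (Magistrate Judge).
Castillo and Obi both have date of commission 15 Nov 1997, so the next rule applies.
Castillo and Obi both have years on the bench 23 years, so the next rule applies.
Among Castillo and Obi, by date of first judicial appointment (earlier first): Castillo (12 Apr 2010) before Obi (28 May 2010).
Moreau and Kapoor both have date of commission 4 Jun 2011, so the next rule applies.
Moreau and Kapoor both have years on the bench 17 years, so the next rule applies.
Among Moreau and Kapoor, by date of first judicial appointment (earlier first): Moreau (11 Mar 2007) before Kapoor (27 Mar 2009).
Lund and Ivanova both have date of commission 21 Dec 2014, so the next rule applies.
Lund and Ivanova both have years on the bench 9 years, so the next rule applies.
Among Lund and Ivanova, by date of first judicial appointment (earlier first): Lund (14 May 2009) before Ivanova (4 Mar 2013).
Order: Romero, Castillo, Obi, Abara, Moreau, Kapoor, Lund, Ivanova. So position 7.

7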